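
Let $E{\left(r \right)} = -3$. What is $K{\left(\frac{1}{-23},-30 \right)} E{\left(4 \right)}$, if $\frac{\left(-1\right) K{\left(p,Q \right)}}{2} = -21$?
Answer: $-126$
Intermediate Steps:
$K{\left(p,Q \right)} = 42$ ($K{\left(p,Q \right)} = \left(-2\right) \left(-21\right) = 42$)
$K{\left(\frac{1}{-23},-30 \right)} E{\left(4 \right)} = 42 \left(-3\right) = -126$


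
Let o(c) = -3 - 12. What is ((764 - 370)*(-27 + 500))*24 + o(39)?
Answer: 4472673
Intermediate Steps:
o(c) = -15
((764 - 370)*(-27 + 500))*24 + o(39) = ((764 - 370)*(-27 + 500))*24 - 15 = (394*473)*24 - 15 = 186362*24 - 15 = 4472688 - 15 = 4472673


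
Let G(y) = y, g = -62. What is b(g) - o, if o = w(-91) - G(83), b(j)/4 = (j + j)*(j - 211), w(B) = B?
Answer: 135582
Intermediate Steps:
b(j) = 8*j*(-211 + j) (b(j) = 4*((j + j)*(j - 211)) = 4*((2*j)*(-211 + j)) = 4*(2*j*(-211 + j)) = 8*j*(-211 + j))
o = -174 (o = -91 - 1*83 = -91 - 83 = -174)
b(g) - o = 8*(-62)*(-211 - 62) - 1*(-174) = 8*(-62)*(-273) + 174 = 135408 + 174 = 135582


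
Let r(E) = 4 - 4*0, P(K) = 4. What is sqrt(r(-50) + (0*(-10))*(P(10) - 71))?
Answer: 2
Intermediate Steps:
r(E) = 4 (r(E) = 4 + 0 = 4)
sqrt(r(-50) + (0*(-10))*(P(10) - 71)) = sqrt(4 + (0*(-10))*(4 - 71)) = sqrt(4 + 0*(-67)) = sqrt(4 + 0) = sqrt(4) = 2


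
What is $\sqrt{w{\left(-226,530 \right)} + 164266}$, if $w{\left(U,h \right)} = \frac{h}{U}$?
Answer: $\frac{\sqrt{2097482609}}{113} \approx 405.29$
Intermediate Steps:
$w{\left(U,h \right)} = \frac{h}{U}$
$\sqrt{w{\left(-226,530 \right)} + 164266} = \sqrt{\frac{530}{-226} + 164266} = \sqrt{530 \left(- \frac{1}{226}\right) + 164266} = \sqrt{- \frac{265}{113} + 164266} = \sqrt{\frac{18561793}{113}} = \frac{\sqrt{2097482609}}{113}$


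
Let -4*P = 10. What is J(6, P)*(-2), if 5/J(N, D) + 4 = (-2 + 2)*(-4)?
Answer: 5/2 ≈ 2.5000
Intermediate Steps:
P = -5/2 (P = -1/4*10 = -5/2 ≈ -2.5000)
J(N, D) = -5/4 (J(N, D) = 5/(-4 + (-2 + 2)*(-4)) = 5/(-4 + 0*(-4)) = 5/(-4 + 0) = 5/(-4) = 5*(-1/4) = -5/4)
J(6, P)*(-2) = -5/4*(-2) = 5/2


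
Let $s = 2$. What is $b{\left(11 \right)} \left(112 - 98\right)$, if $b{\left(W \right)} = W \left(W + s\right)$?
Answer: $2002$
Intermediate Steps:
$b{\left(W \right)} = W \left(2 + W\right)$ ($b{\left(W \right)} = W \left(W + 2\right) = W \left(2 + W\right)$)
$b{\left(11 \right)} \left(112 - 98\right) = 11 \left(2 + 11\right) \left(112 - 98\right) = 11 \cdot 13 \cdot 14 = 143 \cdot 14 = 2002$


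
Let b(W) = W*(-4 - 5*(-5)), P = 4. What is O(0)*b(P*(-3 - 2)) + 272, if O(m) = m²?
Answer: 272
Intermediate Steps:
b(W) = 21*W (b(W) = W*(-4 + 25) = W*21 = 21*W)
O(0)*b(P*(-3 - 2)) + 272 = 0²*(21*(4*(-3 - 2))) + 272 = 0*(21*(4*(-5))) + 272 = 0*(21*(-20)) + 272 = 0*(-420) + 272 = 0 + 272 = 272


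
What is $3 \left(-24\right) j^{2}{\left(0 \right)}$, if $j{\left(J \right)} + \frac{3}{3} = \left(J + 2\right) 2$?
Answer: $-648$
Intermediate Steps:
$j{\left(J \right)} = 3 + 2 J$ ($j{\left(J \right)} = -1 + \left(J + 2\right) 2 = -1 + \left(2 + J\right) 2 = -1 + \left(4 + 2 J\right) = 3 + 2 J$)
$3 \left(-24\right) j^{2}{\left(0 \right)} = 3 \left(-24\right) \left(3 + 2 \cdot 0\right)^{2} = - 72 \left(3 + 0\right)^{2} = - 72 \cdot 3^{2} = \left(-72\right) 9 = -648$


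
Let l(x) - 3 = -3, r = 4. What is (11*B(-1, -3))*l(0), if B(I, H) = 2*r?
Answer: 0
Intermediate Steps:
B(I, H) = 8 (B(I, H) = 2*4 = 8)
l(x) = 0 (l(x) = 3 - 3 = 0)
(11*B(-1, -3))*l(0) = (11*8)*0 = 88*0 = 0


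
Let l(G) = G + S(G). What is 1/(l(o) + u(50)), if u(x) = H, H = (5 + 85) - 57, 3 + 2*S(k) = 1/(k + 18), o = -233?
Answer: -215/43323 ≈ -0.0049627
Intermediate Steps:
S(k) = -3/2 + 1/(2*(18 + k)) (S(k) = -3/2 + 1/(2*(k + 18)) = -3/2 + 1/(2*(18 + k)))
l(G) = G + (-53 - 3*G)/(2*(18 + G))
H = 33 (H = 90 - 57 = 33)
u(x) = 33
1/(l(o) + u(50)) = 1/((-53 + 2*(-233)² + 33*(-233))/(2*(18 - 233)) + 33) = 1/((½)*(-53 + 2*54289 - 7689)/(-215) + 33) = 1/((½)*(-1/215)*(-53 + 108578 - 7689) + 33) = 1/((½)*(-1/215)*100836 + 33) = 1/(-50418/215 + 33) = 1/(-43323/215) = -215/43323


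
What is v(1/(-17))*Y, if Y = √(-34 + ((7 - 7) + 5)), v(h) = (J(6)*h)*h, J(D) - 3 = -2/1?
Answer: I*√29/289 ≈ 0.018634*I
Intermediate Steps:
J(D) = 1 (J(D) = 3 - 2/1 = 3 - 2*1 = 3 - 2 = 1)
v(h) = h² (v(h) = (1*h)*h = h*h = h²)
Y = I*√29 (Y = √(-34 + (0 + 5)) = √(-34 + 5) = √(-29) = I*√29 ≈ 5.3852*I)
v(1/(-17))*Y = (1/(-17))²*(I*√29) = (-1/17)²*(I*√29) = (I*√29)/289 = I*√29/289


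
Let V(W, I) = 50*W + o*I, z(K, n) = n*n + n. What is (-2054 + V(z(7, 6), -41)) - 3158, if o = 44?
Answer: -4916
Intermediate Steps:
z(K, n) = n + n² (z(K, n) = n² + n = n + n²)
V(W, I) = 44*I + 50*W (V(W, I) = 50*W + 44*I = 44*I + 50*W)
(-2054 + V(z(7, 6), -41)) - 3158 = (-2054 + (44*(-41) + 50*(6*(1 + 6)))) - 3158 = (-2054 + (-1804 + 50*(6*7))) - 3158 = (-2054 + (-1804 + 50*42)) - 3158 = (-2054 + (-1804 + 2100)) - 3158 = (-2054 + 296) - 3158 = -1758 - 3158 = -4916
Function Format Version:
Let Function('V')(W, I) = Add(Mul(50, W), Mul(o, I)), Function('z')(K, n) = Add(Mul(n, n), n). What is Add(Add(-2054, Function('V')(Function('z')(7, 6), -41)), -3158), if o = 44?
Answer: -4916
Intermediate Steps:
Function('z')(K, n) = Add(n, Pow(n, 2)) (Function('z')(K, n) = Add(Pow(n, 2), n) = Add(n, Pow(n, 2)))
Function('V')(W, I) = Add(Mul(44, I), Mul(50, W)) (Function('V')(W, I) = Add(Mul(50, W), Mul(44, I)) = Add(Mul(44, I), Mul(50, W)))
Add(Add(-2054, Function('V')(Function('z')(7, 6), -41)), -3158) = Add(Add(-2054, Add(Mul(44, -41), Mul(50, Mul(6, Add(1, 6))))), -3158) = Add(Add(-2054, Add(-1804, Mul(50, Mul(6, 7)))), -3158) = Add(Add(-2054, Add(-1804, Mul(50, 42))), -3158) = Add(Add(-2054, Add(-1804, 2100)), -3158) = Add(Add(-2054, 296), -3158) = Add(-1758, -3158) = -4916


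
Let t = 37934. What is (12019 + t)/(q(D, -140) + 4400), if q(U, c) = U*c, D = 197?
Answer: -49953/23180 ≈ -2.1550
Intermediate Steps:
(12019 + t)/(q(D, -140) + 4400) = (12019 + 37934)/(197*(-140) + 4400) = 49953/(-27580 + 4400) = 49953/(-23180) = 49953*(-1/23180) = -49953/23180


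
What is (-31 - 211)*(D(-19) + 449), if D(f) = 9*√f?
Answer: -108658 - 2178*I*√19 ≈ -1.0866e+5 - 9493.7*I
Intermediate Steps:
(-31 - 211)*(D(-19) + 449) = (-31 - 211)*(9*√(-19) + 449) = -242*(9*(I*√19) + 449) = -242*(9*I*√19 + 449) = -242*(449 + 9*I*√19) = -108658 - 2178*I*√19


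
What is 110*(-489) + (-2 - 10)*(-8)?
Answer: -53694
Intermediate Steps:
110*(-489) + (-2 - 10)*(-8) = -53790 - 12*(-8) = -53790 + 96 = -53694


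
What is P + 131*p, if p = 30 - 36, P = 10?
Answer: -776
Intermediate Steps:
p = -6
P + 131*p = 10 + 131*(-6) = 10 - 786 = -776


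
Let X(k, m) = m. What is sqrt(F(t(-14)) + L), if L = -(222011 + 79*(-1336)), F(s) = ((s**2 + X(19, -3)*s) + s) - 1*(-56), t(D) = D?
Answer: I*sqrt(116187) ≈ 340.86*I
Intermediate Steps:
F(s) = 56 + s**2 - 2*s (F(s) = ((s**2 - 3*s) + s) - 1*(-56) = (s**2 - 2*s) + 56 = 56 + s**2 - 2*s)
L = -116467 (L = -(222011 - 105544) = -1*116467 = -116467)
sqrt(F(t(-14)) + L) = sqrt((56 + (-14)**2 - 2*(-14)) - 116467) = sqrt((56 + 196 + 28) - 116467) = sqrt(280 - 116467) = sqrt(-116187) = I*sqrt(116187)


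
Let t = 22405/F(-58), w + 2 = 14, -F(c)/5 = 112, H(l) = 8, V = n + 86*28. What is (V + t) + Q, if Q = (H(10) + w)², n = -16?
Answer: 308223/112 ≈ 2752.0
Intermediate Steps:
V = 2392 (V = -16 + 86*28 = -16 + 2408 = 2392)
F(c) = -560 (F(c) = -5*112 = -560)
w = 12 (w = -2 + 14 = 12)
t = -4481/112 (t = 22405/(-560) = 22405*(-1/560) = -4481/112 ≈ -40.009)
Q = 400 (Q = (8 + 12)² = 20² = 400)
(V + t) + Q = (2392 - 4481/112) + 400 = 263423/112 + 400 = 308223/112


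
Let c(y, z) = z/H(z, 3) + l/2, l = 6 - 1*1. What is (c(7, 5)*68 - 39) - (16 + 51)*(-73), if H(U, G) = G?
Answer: 15406/3 ≈ 5135.3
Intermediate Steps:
l = 5 (l = 6 - 1 = 5)
c(y, z) = 5/2 + z/3 (c(y, z) = z/3 + 5/2 = 5/2 + z/3)
(c(7, 5)*68 - 39) - (16 + 51)*(-73) = ((5/2 + (⅓)*5)*68 - 39) - (16 + 51)*(-73) = ((5/2 + 5/3)*68 - 39) - 67*(-73) = ((25/6)*68 - 39) - 1*(-4891) = (850/3 - 39) + 4891 = 733/3 + 4891 = 15406/3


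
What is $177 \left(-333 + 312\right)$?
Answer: $-3717$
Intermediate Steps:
$177 \left(-333 + 312\right) = 177 \left(-21\right) = -3717$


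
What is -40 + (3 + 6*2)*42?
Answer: 590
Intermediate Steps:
-40 + (3 + 6*2)*42 = -40 + (3 + 12)*42 = -40 + 15*42 = -40 + 630 = 590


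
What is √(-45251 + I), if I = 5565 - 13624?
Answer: I*√53310 ≈ 230.89*I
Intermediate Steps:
I = -8059
√(-45251 + I) = √(-45251 - 8059) = √(-53310) = I*√53310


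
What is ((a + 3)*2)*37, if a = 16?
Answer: 1406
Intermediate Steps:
((a + 3)*2)*37 = ((16 + 3)*2)*37 = (19*2)*37 = 38*37 = 1406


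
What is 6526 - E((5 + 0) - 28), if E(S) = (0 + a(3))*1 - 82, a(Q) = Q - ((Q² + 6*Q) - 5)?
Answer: 6627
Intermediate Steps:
a(Q) = 5 - Q² - 5*Q (a(Q) = Q - (-5 + Q² + 6*Q) = Q + (5 - Q² - 6*Q) = 5 - Q² - 5*Q)
E(S) = -101 (E(S) = (0 + (5 - 1*3² - 5*3))*1 - 82 = (0 + (5 - 1*9 - 15))*1 - 82 = (0 + (5 - 9 - 15))*1 - 82 = (0 - 19)*1 - 82 = -19*1 - 82 = -19 - 82 = -101)
6526 - E((5 + 0) - 28) = 6526 - 1*(-101) = 6526 + 101 = 6627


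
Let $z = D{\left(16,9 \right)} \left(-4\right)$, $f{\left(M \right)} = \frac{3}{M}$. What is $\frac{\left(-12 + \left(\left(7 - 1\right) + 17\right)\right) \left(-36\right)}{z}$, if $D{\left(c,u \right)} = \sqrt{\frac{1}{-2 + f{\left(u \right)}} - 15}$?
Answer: $- \frac{33 i \sqrt{390}}{26} \approx - 25.065 i$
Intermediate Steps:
$D{\left(c,u \right)} = \sqrt{-15 + \frac{1}{-2 + \frac{3}{u}}}$ ($D{\left(c,u \right)} = \sqrt{\frac{1}{-2 + \frac{3}{u}} - 15} = \sqrt{-15 + \frac{1}{-2 + \frac{3}{u}}}$)
$z = - \frac{4 i \sqrt{390}}{5}$ ($z = \sqrt{\frac{45 - 279}{-3 + 2 \cdot 9}} \left(-4\right) = \sqrt{\frac{45 - 279}{-3 + 18}} \left(-4\right) = \sqrt{\frac{1}{15} \left(-234\right)} \left(-4\right) = \sqrt{- \frac{78}{5}} \left(-4\right) = \frac{i \sqrt{390}}{5} \left(-4\right) = - \frac{4 i \sqrt{390}}{5} \approx - 15.799 i$)
$\frac{\left(-12 + \left(\left(7 - 1\right) + 17\right)\right) \left(-36\right)}{z} = \frac{\left(-12 + \left(\left(7 - 1\right) + 17\right)\right) \left(-36\right)}{\left(- \frac{4}{5}\right) i \sqrt{390}} = \left(-12 + \left(6 + 17\right)\right) \left(-36\right) \frac{i \sqrt{390}}{312} = \left(-12 + 23\right) \left(-36\right) \frac{i \sqrt{390}}{312} = 11 \left(-36\right) \frac{i \sqrt{390}}{312} = - 396 \frac{i \sqrt{390}}{312} = - \frac{33 i \sqrt{390}}{26}$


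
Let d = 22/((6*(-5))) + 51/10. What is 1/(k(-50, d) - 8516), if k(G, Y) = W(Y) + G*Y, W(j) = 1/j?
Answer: -393/3432503 ≈ -0.00011449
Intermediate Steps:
d = 131/30 (d = 22/(-30) + 51*(⅒) = 22*(-1/30) + 51/10 = -11/15 + 51/10 = 131/30 ≈ 4.3667)
k(G, Y) = 1/Y + G*Y
1/(k(-50, d) - 8516) = 1/((1/(131/30) - 50*131/30) - 8516) = 1/((30/131 - 655/3) - 8516) = 1/(-85715/393 - 8516) = 1/(-3432503/393) = -393/3432503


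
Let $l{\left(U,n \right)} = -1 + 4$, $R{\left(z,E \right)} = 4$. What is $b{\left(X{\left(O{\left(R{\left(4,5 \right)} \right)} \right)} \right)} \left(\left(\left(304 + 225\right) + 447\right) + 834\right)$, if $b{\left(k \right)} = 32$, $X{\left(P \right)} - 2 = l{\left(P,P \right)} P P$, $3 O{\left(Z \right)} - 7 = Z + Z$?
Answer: $57920$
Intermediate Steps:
$l{\left(U,n \right)} = 3$
$O{\left(Z \right)} = \frac{7}{3} + \frac{2 Z}{3}$ ($O{\left(Z \right)} = \frac{7}{3} + \frac{Z + Z}{3} = \frac{7}{3} + \frac{2 Z}{3}$)
$X{\left(P \right)} = 2 + 3 P^{2}$ ($X{\left(P \right)} = 2 + 3 P P = 2 + 3 P^{2}$)
$b{\left(X{\left(O{\left(R{\left(4,5 \right)} \right)} \right)} \right)} \left(\left(\left(304 + 225\right) + 447\right) + 834\right) = 32 \left(\left(\left(304 + 225\right) + 447\right) + 834\right) = 32 \left(\left(529 + 447\right) + 834\right) = 32 \left(976 + 834\right) = 32 \cdot 1810 = 57920$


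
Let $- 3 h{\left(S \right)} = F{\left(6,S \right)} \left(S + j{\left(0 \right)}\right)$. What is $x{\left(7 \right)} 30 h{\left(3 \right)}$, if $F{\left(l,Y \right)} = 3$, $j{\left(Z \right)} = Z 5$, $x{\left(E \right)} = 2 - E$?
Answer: $450$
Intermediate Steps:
$j{\left(Z \right)} = 5 Z$
$h{\left(S \right)} = - S$ ($h{\left(S \right)} = - \frac{3 \left(S + 5 \cdot 0\right)}{3} = - \frac{3 \left(S + 0\right)}{3} = - \frac{3 S}{3} = - S$)
$x{\left(7 \right)} 30 h{\left(3 \right)} = \left(2 - 7\right) 30 \left(\left(-1\right) 3\right) = \left(2 - 7\right) 30 \left(-3\right) = \left(-5\right) 30 \left(-3\right) = \left(-150\right) \left(-3\right) = 450$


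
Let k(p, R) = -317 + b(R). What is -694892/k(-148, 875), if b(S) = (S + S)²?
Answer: -694892/3062183 ≈ -0.22693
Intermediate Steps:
b(S) = 4*S² (b(S) = (2*S)² = 4*S²)
k(p, R) = -317 + 4*R²
-694892/k(-148, 875) = -694892/(-317 + 4*875²) = -694892/(-317 + 4*765625) = -694892/(-317 + 3062500) = -694892/3062183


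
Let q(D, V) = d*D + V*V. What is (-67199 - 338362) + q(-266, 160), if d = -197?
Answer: -327559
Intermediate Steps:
q(D, V) = V² - 197*D (q(D, V) = -197*D + V*V = -197*D + V² = V² - 197*D)
(-67199 - 338362) + q(-266, 160) = (-67199 - 338362) + (160² - 197*(-266)) = -405561 + (25600 + 52402) = -405561 + 78002 = -327559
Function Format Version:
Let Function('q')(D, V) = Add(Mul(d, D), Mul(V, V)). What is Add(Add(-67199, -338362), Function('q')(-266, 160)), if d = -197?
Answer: -327559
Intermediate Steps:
Function('q')(D, V) = Add(Pow(V, 2), Mul(-197, D)) (Function('q')(D, V) = Add(Mul(-197, D), Mul(V, V)) = Add(Mul(-197, D), Pow(V, 2)) = Add(Pow(V, 2), Mul(-197, D)))
Add(Add(-67199, -338362), Function('q')(-266, 160)) = Add(Add(-67199, -338362), Add(Pow(160, 2), Mul(-197, -266))) = Add(-405561, Add(25600, 52402)) = Add(-405561, 78002) = -327559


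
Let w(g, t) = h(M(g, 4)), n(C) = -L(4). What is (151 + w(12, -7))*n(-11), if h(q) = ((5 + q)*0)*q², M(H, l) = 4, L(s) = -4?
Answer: 604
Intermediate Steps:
n(C) = 4 (n(C) = -1*(-4) = 4)
h(q) = 0 (h(q) = 0*q² = 0)
w(g, t) = 0
(151 + w(12, -7))*n(-11) = (151 + 0)*4 = 151*4 = 604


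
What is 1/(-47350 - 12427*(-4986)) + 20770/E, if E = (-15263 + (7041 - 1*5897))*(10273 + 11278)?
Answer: -269137183277/3943028524143366 ≈ -6.8256e-5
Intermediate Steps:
E = -304278569 (E = (-15263 + (7041 - 5897))*21551 = (-15263 + 1144)*21551 = -14119*21551 = -304278569)
1/(-47350 - 12427*(-4986)) + 20770/E = 1/(-47350 - 12427*(-4986)) + 20770/(-304278569) = -1/4986/(-59777) + 20770*(-1/304278569) = -1/59777*(-1/4986) - 20770/304278569 = 1/298048122 - 20770/304278569 = -269137183277/3943028524143366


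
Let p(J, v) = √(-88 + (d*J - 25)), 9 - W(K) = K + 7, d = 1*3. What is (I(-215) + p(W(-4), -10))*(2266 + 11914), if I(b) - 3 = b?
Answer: -3006160 + 14180*I*√95 ≈ -3.0062e+6 + 1.3821e+5*I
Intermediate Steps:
d = 3
W(K) = 2 - K (W(K) = 9 - (K + 7) = 9 - (7 + K) = 9 + (-7 - K) = 2 - K)
I(b) = 3 + b
p(J, v) = √(-113 + 3*J) (p(J, v) = √(-88 + (3*J - 25)) = √(-88 + (-25 + 3*J)) = √(-113 + 3*J))
(I(-215) + p(W(-4), -10))*(2266 + 11914) = ((3 - 215) + √(-113 + 3*(2 - 1*(-4))))*(2266 + 11914) = (-212 + √(-113 + 3*(2 + 4)))*14180 = (-212 + √(-113 + 3*6))*14180 = (-212 + √(-113 + 18))*14180 = (-212 + √(-95))*14180 = (-212 + I*√95)*14180 = -3006160 + 14180*I*√95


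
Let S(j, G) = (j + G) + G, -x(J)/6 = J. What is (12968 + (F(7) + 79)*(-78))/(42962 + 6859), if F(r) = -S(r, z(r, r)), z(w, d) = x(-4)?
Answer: 11096/49821 ≈ 0.22272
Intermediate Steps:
x(J) = -6*J
z(w, d) = 24 (z(w, d) = -6*(-4) = 24)
S(j, G) = j + 2*G (S(j, G) = (G + j) + G = j + 2*G)
F(r) = -48 - r (F(r) = -(r + 2*24) = -(r + 48) = -(48 + r) = -48 - r)
(12968 + (F(7) + 79)*(-78))/(42962 + 6859) = (12968 + ((-48 - 1*7) + 79)*(-78))/(42962 + 6859) = (12968 + ((-48 - 7) + 79)*(-78))/49821 = (12968 + (-55 + 79)*(-78))*(1/49821) = (12968 + 24*(-78))*(1/49821) = (12968 - 1872)*(1/49821) = 11096*(1/49821) = 11096/49821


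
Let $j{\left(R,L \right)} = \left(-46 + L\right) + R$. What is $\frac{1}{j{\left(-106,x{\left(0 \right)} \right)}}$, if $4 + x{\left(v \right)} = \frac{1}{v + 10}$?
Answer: $- \frac{10}{1559} \approx -0.0064144$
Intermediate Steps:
$x{\left(v \right)} = -4 + \frac{1}{10 + v}$ ($x{\left(v \right)} = -4 + \frac{1}{v + 10} = -4 + \frac{1}{10 + v}$)
$j{\left(R,L \right)} = -46 + L + R$
$\frac{1}{j{\left(-106,x{\left(0 \right)} \right)}} = \frac{1}{-46 + \frac{-39 - 0}{10 + 0} - 106} = \frac{1}{-46 + \frac{-39 + 0}{10} - 106} = \frac{1}{-46 + \frac{1}{10} \left(-39\right) - 106} = \frac{1}{-46 - \frac{39}{10} - 106} = \frac{1}{- \frac{1559}{10}} = - \frac{10}{1559}$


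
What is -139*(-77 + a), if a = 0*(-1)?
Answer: 10703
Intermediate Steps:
a = 0
-139*(-77 + a) = -139*(-77 + 0) = -139*(-77) = 10703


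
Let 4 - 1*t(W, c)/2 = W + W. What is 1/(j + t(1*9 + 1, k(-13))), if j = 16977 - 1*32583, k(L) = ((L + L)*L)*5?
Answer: -1/15638 ≈ -6.3947e-5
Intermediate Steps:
k(L) = 10*L**2 (k(L) = ((2*L)*L)*5 = (2*L**2)*5 = 10*L**2)
j = -15606 (j = 16977 - 32583 = -15606)
t(W, c) = 8 - 4*W (t(W, c) = 8 - 2*(W + W) = 8 - 4*W)
1/(j + t(1*9 + 1, k(-13))) = 1/(-15606 + (8 - 4*(1*9 + 1))) = 1/(-15606 + (8 - 4*(9 + 1))) = 1/(-15606 + (8 - 4*10)) = 1/(-15606 + (8 - 40)) = 1/(-15606 - 32) = 1/(-15638) = -1/15638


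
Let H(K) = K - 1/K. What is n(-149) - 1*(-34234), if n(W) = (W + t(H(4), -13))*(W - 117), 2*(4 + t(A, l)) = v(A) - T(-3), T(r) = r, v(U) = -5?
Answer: 75198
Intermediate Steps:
H(K) = K - 1/K
t(A, l) = -5 (t(A, l) = -4 + (-5 - 1*(-3))/2 = -4 + (-5 + 3)/2 = -4 + (½)*(-2) = -4 - 1 = -5)
n(W) = (-117 + W)*(-5 + W) (n(W) = (W - 5)*(W - 117) = (-5 + W)*(-117 + W) = (-117 + W)*(-5 + W))
n(-149) - 1*(-34234) = (585 + (-149)² - 122*(-149)) - 1*(-34234) = (585 + 22201 + 18178) + 34234 = 40964 + 34234 = 75198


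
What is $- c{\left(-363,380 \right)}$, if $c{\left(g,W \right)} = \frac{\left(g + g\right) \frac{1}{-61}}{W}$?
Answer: $- \frac{363}{11590} \approx -0.03132$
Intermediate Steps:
$c{\left(g,W \right)} = - \frac{2 g}{61 W}$ ($c{\left(g,W \right)} = \frac{2 g \left(- \frac{1}{61}\right)}{W} = \frac{\left(- \frac{2}{61}\right) g}{W} = - \frac{2 g}{61 W}$)
$- c{\left(-363,380 \right)} = - \frac{\left(-2\right) \left(-363\right)}{61 \cdot 380} = \left(-1\right) \frac{363}{11590} = - \frac{363}{11590}$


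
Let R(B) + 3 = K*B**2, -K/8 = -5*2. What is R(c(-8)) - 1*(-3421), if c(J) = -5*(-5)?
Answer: 53418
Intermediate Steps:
c(J) = 25
K = 80 (K = -(-40)*2 = -8*(-10) = 80)
R(B) = -3 + 80*B**2
R(c(-8)) - 1*(-3421) = (-3 + 80*25**2) - 1*(-3421) = (-3 + 80*625) + 3421 = (-3 + 50000) + 3421 = 49997 + 3421 = 53418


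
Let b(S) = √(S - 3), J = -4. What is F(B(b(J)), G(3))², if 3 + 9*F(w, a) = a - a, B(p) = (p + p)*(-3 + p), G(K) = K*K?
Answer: ⅑ ≈ 0.11111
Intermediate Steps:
b(S) = √(-3 + S)
G(K) = K²
B(p) = 2*p*(-3 + p) (B(p) = (2*p)*(-3 + p) = 2*p*(-3 + p))
F(w, a) = -⅓ (F(w, a) = -⅓ + (a - a)/9 = -⅓ + (⅑)*0 = -⅓ + 0 = -⅓)
F(B(b(J)), G(3))² = (-⅓)² = ⅑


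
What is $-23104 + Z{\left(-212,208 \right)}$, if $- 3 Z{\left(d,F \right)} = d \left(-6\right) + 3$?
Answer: $-23529$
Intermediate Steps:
$Z{\left(d,F \right)} = -1 + 2 d$ ($Z{\left(d,F \right)} = - \frac{d \left(-6\right) + 3}{3} = - \frac{- 6 d + 3}{3} = - \frac{3 - 6 d}{3} = -1 + 2 d$)
$-23104 + Z{\left(-212,208 \right)} = -23104 + \left(-1 + 2 \left(-212\right)\right) = -23104 - 425 = -23529$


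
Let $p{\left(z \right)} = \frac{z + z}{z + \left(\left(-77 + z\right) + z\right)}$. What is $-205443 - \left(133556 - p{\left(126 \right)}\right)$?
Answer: $- \frac{14576921}{43} \approx -3.39 \cdot 10^{5}$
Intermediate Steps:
$p{\left(z \right)} = \frac{2 z}{-77 + 3 z}$ ($p{\left(z \right)} = \frac{2 z}{z + \left(-77 + 2 z\right)} = \frac{2 z}{-77 + 3 z}$)
$-205443 - \left(133556 - p{\left(126 \right)}\right) = -205443 - \left(133556 - 2 \cdot 126 \frac{1}{-77 + 3 \cdot 126}\right) = -205443 - \left(133556 - 2 \cdot 126 \frac{1}{-77 + 378}\right) = -205443 - \left(133556 - 2 \cdot 126 \cdot \frac{1}{301}\right) = -205443 - \left(133556 - \frac{36}{43}\right) = -205443 - \frac{5742872}{43} = - \frac{14576921}{43}$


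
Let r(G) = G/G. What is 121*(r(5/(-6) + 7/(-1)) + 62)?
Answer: 7623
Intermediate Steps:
r(G) = 1
121*(r(5/(-6) + 7/(-1)) + 62) = 121*(1 + 62) = 121*63 = 7623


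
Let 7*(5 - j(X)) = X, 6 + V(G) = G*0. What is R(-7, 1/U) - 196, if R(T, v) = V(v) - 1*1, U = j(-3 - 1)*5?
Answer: -203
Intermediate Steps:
V(G) = -6 (V(G) = -6 + G*0 = -6 + 0 = -6)
j(X) = 5 - X/7
U = 195/7 (U = (5 - (-3 - 1)/7)*5 = (5 - ⅐*(-4))*5 = (5 + 4/7)*5 = (39/7)*5 = 195/7 ≈ 27.857)
R(T, v) = -7 (R(T, v) = -6 - 1*1 = -6 - 1 = -7)
R(-7, 1/U) - 196 = -7 - 196 = -203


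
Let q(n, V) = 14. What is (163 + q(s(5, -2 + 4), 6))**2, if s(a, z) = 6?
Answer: 31329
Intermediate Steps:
(163 + q(s(5, -2 + 4), 6))**2 = (163 + 14)**2 = 177**2 = 31329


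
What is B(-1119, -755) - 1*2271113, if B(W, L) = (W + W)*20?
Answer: -2315873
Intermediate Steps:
B(W, L) = 40*W (B(W, L) = (2*W)*20 = 40*W)
B(-1119, -755) - 1*2271113 = 40*(-1119) - 1*2271113 = -44760 - 2271113 = -2315873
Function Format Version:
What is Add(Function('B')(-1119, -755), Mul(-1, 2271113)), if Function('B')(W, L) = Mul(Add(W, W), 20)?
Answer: -2315873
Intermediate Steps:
Function('B')(W, L) = Mul(40, W) (Function('B')(W, L) = Mul(Mul(2, W), 20) = Mul(40, W))
Add(Function('B')(-1119, -755), Mul(-1, 2271113)) = Add(Mul(40, -1119), Mul(-1, 2271113)) = Add(-44760, -2271113) = -2315873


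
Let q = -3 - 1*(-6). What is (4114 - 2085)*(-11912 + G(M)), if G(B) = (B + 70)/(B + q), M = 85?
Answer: -2126596929/88 ≈ -2.4166e+7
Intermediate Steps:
q = 3 (q = -3 + 6 = 3)
G(B) = (70 + B)/(3 + B) (G(B) = (B + 70)/(B + 3) = (70 + B)/(3 + B))
(4114 - 2085)*(-11912 + G(M)) = (4114 - 2085)*(-11912 + (70 + 85)/(3 + 85)) = 2029*(-11912 + 155/88) = 2029*(-1048101/88) = -2126596929/88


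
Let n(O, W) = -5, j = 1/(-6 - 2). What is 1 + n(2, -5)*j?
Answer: 13/8 ≈ 1.6250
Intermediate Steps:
j = -⅛ (j = 1/(-8) = -⅛ ≈ -0.12500)
1 + n(2, -5)*j = 1 - 5*(-⅛) = 1 + 5/8 = 13/8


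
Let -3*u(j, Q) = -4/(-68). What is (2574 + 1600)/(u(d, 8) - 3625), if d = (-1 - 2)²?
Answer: -106437/92438 ≈ -1.1514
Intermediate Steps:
d = 9 (d = (-3)² = 9)
u(j, Q) = -1/51 (u(j, Q) = -(-4)/(3*(-68)) = -(-4)*(-1)/(3*68) = -⅓*1/17 = -1/51)
(2574 + 1600)/(u(d, 8) - 3625) = (2574 + 1600)/(-1/51 - 3625) = 4174/(-184876/51) = 4174*(-51/184876) = -106437/92438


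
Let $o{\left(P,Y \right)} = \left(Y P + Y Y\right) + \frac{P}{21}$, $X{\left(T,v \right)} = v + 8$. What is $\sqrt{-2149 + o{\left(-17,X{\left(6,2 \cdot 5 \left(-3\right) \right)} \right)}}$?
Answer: $\frac{2 i \sqrt{142422}}{21} \approx 35.942 i$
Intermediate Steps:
$X{\left(T,v \right)} = 8 + v$
$o{\left(P,Y \right)} = Y^{2} + \frac{P}{21} + P Y$ ($o{\left(P,Y \right)} = \left(P Y + Y^{2}\right) + P \frac{1}{21} = \left(Y^{2} + P Y\right) + \frac{P}{21} = Y^{2} + \frac{P}{21} + P Y$)
$\sqrt{-2149 + o{\left(-17,X{\left(6,2 \cdot 5 \left(-3\right) \right)} \right)}} = \sqrt{-2149 + \left(\left(8 + 2 \cdot 5 \left(-3\right)\right)^{2} + \frac{1}{21} \left(-17\right) - 17 \left(8 + 2 \cdot 5 \left(-3\right)\right)\right)} = \sqrt{-2149 - \left(\frac{17}{21} - \left(8 + 10 \left(-3\right)\right)^{2} + 17 \left(8 + 10 \left(-3\right)\right)\right)} = \sqrt{-2149 - \left(\frac{17}{21} - \left(8 - 30\right)^{2} + 17 \left(8 - 30\right)\right)} = \sqrt{-2149 - \left(- \frac{7837}{21} - 484\right)} = \sqrt{-2149 + \left(484 - \frac{17}{21} + 374\right)} = \sqrt{-2149 + \frac{18001}{21}} = \sqrt{- \frac{27128}{21}} = \frac{2 i \sqrt{142422}}{21}$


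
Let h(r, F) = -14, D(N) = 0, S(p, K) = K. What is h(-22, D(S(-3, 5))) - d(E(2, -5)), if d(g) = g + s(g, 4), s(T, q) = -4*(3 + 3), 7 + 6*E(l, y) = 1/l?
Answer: 133/12 ≈ 11.083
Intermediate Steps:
E(l, y) = -7/6 + 1/(6*l) (E(l, y) = -7/6 + (1/l)/6 = -7/6 + 1/(6*l))
s(T, q) = -24 (s(T, q) = -4*6 = -24)
d(g) = -24 + g (d(g) = g - 24 = -24 + g)
h(-22, D(S(-3, 5))) - d(E(2, -5)) = -14 - (-24 + (⅙)*(1 - 7*2)/2) = -14 - (-24 + (⅙)*(½)*(1 - 14)) = -14 - (-24 + (⅙)*(½)*(-13)) = -14 - (-24 - 13/12) = -14 - 1*(-301/12) = -14 + 301/12 = 133/12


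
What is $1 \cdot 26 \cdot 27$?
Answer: $702$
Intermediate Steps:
$1 \cdot 26 \cdot 27 = 26 \cdot 27 = 702$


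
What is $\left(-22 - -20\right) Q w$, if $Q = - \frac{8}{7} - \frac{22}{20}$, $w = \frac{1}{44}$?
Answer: $\frac{157}{1540} \approx 0.10195$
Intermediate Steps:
$w = \frac{1}{44} \approx 0.022727$
$Q = - \frac{157}{70}$ ($Q = \left(-8\right) \frac{1}{7} - \frac{11}{10} = - \frac{8}{7} - \frac{11}{10} = - \frac{157}{70} \approx -2.2429$)
$\left(-22 - -20\right) Q w = \left(-22 - -20\right) \left(- \frac{157}{70}\right) \frac{1}{44} = \left(-22 + 20\right) \left(- \frac{157}{70}\right) \frac{1}{44} = \left(-2\right) \left(- \frac{157}{70}\right) \frac{1}{44} = \frac{157}{35} \cdot \frac{1}{44} = \frac{157}{1540}$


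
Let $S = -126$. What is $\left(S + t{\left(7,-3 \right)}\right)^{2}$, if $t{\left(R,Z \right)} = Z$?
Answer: $16641$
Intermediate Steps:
$\left(S + t{\left(7,-3 \right)}\right)^{2} = \left(-126 - 3\right)^{2} = \left(-129\right)^{2} = 16641$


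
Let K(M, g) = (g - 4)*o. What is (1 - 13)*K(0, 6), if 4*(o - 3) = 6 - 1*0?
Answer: -108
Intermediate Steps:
o = 9/2 (o = 3 + (6 - 1*0)/4 = 3 + (6 + 0)/4 = 3 + (1/4)*6 = 3 + 3/2 = 9/2 ≈ 4.5000)
K(M, g) = -18 + 9*g/2 (K(M, g) = (g - 4)*(9/2) = (-4 + g)*(9/2) = -18 + 9*g/2)
(1 - 13)*K(0, 6) = (1 - 13)*(-18 + (9/2)*6) = -12*(-18 + 27) = -12*9 = -108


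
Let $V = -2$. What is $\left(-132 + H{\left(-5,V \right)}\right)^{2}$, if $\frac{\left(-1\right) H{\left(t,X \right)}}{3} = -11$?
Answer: $9801$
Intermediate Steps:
$H{\left(t,X \right)} = 33$ ($H{\left(t,X \right)} = \left(-3\right) \left(-11\right) = 33$)
$\left(-132 + H{\left(-5,V \right)}\right)^{2} = \left(-132 + 33\right)^{2} = \left(-99\right)^{2} = 9801$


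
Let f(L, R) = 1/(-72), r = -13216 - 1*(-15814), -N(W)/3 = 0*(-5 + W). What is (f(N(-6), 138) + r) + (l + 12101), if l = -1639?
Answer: 940319/72 ≈ 13060.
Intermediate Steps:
N(W) = 0 (N(W) = -0*(-5 + W) = -3*0 = 0)
r = 2598 (r = -13216 + 15814 = 2598)
f(L, R) = -1/72
(f(N(-6), 138) + r) + (l + 12101) = (-1/72 + 2598) + (-1639 + 12101) = 187055/72 + 10462 = 940319/72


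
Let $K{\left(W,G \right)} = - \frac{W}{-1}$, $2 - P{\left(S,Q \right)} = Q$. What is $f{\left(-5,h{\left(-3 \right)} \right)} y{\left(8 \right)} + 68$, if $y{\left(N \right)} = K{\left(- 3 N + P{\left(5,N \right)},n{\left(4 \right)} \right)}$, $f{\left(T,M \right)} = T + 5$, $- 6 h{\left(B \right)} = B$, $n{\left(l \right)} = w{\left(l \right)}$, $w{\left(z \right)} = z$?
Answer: $68$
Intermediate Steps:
$P{\left(S,Q \right)} = 2 - Q$
$n{\left(l \right)} = l$
$h{\left(B \right)} = - \frac{B}{6}$
$f{\left(T,M \right)} = 5 + T$
$K{\left(W,G \right)} = W$ ($K{\left(W,G \right)} = - W \left(-1\right) = - \left(-1\right) W = W$)
$y{\left(N \right)} = 2 - 4 N$ ($y{\left(N \right)} = - 3 N - \left(-2 + N\right) = 2 - 4 N$)
$f{\left(-5,h{\left(-3 \right)} \right)} y{\left(8 \right)} + 68 = \left(5 - 5\right) \left(2 - 32\right) + 68 = 0 \left(2 - 32\right) + 68 = 0 \left(-30\right) + 68 = 0 + 68 = 68$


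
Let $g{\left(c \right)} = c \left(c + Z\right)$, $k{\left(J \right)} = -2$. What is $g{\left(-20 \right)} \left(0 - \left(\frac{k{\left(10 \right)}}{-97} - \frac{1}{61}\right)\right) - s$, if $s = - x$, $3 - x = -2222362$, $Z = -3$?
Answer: $\frac{13149722205}{5917} \approx 2.2224 \cdot 10^{6}$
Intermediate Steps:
$x = 2222365$ ($x = 3 - -2222362 = 3 + 2222362 = 2222365$)
$g{\left(c \right)} = c \left(-3 + c\right)$ ($g{\left(c \right)} = c \left(c - 3\right) = c \left(-3 + c\right)$)
$s = -2222365$ ($s = \left(-1\right) 2222365 = -2222365$)
$g{\left(-20 \right)} \left(0 - \left(\frac{k{\left(10 \right)}}{-97} - \frac{1}{61}\right)\right) - s = - 20 \left(-3 - 20\right) \left(0 - \left(- \frac{2}{-97} - \frac{1}{61}\right)\right) - -2222365 = \left(-20\right) \left(-23\right) \left(0 - \left(\left(-2\right) \left(- \frac{1}{97}\right) - \frac{1}{61}\right)\right) + 2222365 = 460 \left(0 - \left(\frac{2}{97} - \frac{1}{61}\right)\right) + 2222365 = 460 \left(0 - \frac{25}{5917}\right) + 2222365 = 460 \left(- \frac{25}{5917}\right) + 2222365 = - \frac{11500}{5917} + 2222365 = \frac{13149722205}{5917}$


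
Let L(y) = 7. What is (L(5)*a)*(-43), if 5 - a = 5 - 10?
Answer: -3010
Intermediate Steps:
a = 10 (a = 5 - (5 - 10) = 5 - 1*(-5) = 5 + 5 = 10)
(L(5)*a)*(-43) = (7*10)*(-43) = 70*(-43) = -3010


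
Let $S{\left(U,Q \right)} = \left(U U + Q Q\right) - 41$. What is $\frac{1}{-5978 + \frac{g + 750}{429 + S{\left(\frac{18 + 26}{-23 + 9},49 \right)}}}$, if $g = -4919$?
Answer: $- \frac{137145}{820057091} \approx -0.00016724$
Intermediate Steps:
$S{\left(U,Q \right)} = -41 + Q^{2} + U^{2}$ ($S{\left(U,Q \right)} = \left(U^{2} + Q^{2}\right) - 41 = \left(Q^{2} + U^{2}\right) - 41 = -41 + Q^{2} + U^{2}$)
$\frac{1}{-5978 + \frac{g + 750}{429 + S{\left(\frac{18 + 26}{-23 + 9},49 \right)}}} = \frac{1}{-5978 + \frac{-4919 + 750}{429 + \left(-41 + 49^{2} + \left(\frac{18 + 26}{-23 + 9}\right)^{2}\right)}} = \frac{1}{-5978 - \frac{4169}{429 + \left(-41 + 2401 + \left(\frac{44}{-14}\right)^{2}\right)}} = \frac{1}{-5978 - \frac{4169}{429 + \left(-41 + 2401 + \left(44 \left(- \frac{1}{14}\right)\right)^{2}\right)}} = \frac{1}{-5978 - \frac{4169}{429 + \left(-41 + 2401 + \left(- \frac{22}{7}\right)^{2}\right)}} = \frac{1}{-5978 - \frac{4169}{429 + \left(-41 + 2401 + \frac{484}{49}\right)}} = \frac{1}{-5978 - \frac{4169}{429 + \frac{116124}{49}}} = \frac{1}{-5978 - \frac{4169}{\frac{137145}{49}}} = \frac{1}{-5978 - \frac{204281}{137145}} = \frac{1}{- \frac{820057091}{137145}} = - \frac{137145}{820057091}$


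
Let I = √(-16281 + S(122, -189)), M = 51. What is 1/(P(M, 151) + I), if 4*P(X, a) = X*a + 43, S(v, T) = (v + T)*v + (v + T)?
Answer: 968/1886309 - I*√24522/3772618 ≈ 0.00051317 - 4.1508e-5*I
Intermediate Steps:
S(v, T) = T + v + v*(T + v) (S(v, T) = (T + v)*v + (T + v) = v*(T + v) + (T + v) = T + v + v*(T + v))
P(X, a) = 43/4 + X*a/4 (P(X, a) = (X*a + 43)/4 = (43 + X*a)/4 = 43/4 + X*a/4)
I = I*√24522 (I = √(-16281 + (-189 + 122 + 122² - 189*122)) = √(-16281 + (-189 + 122 + 14884 - 23058)) = √(-16281 - 8241) = √(-24522) = I*√24522 ≈ 156.59*I)
1/(P(M, 151) + I) = 1/((43/4 + (¼)*51*151) + I*√24522) = 1/((43/4 + 7701/4) + I*√24522) = 1/(1936 + I*√24522)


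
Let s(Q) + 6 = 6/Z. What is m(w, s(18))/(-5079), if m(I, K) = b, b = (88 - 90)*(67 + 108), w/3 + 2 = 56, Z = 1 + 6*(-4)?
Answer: 350/5079 ≈ 0.068911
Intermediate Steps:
Z = -23 (Z = 1 - 24 = -23)
w = 162 (w = -6 + 3*56 = -6 + 168 = 162)
b = -350 (b = -2*175 = -350)
s(Q) = -144/23 (s(Q) = -6 + 6/(-23) = -6 + 6*(-1/23) = -6 - 6/23 = -144/23)
m(I, K) = -350
m(w, s(18))/(-5079) = -350/(-5079) = -350*(-1/5079) = 350/5079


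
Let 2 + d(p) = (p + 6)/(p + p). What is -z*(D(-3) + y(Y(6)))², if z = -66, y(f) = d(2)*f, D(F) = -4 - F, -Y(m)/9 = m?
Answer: 66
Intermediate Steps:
d(p) = -2 + (6 + p)/(2*p) (d(p) = -2 + (p + 6)/(p + p) = -2 + (6 + p)/((2*p)) = -2 + (6 + p)*(1/(2*p)) = -2 + (6 + p)/(2*p))
Y(m) = -9*m
y(f) = 0 (y(f) = (-3/2 + 3/2)*f = 0*f = 0)
-z*(D(-3) + y(Y(6)))² = -(-66)*((-4 - 1*(-3)) + 0)² = -(-66)*((-4 + 3) + 0)² = -(-66)*(-1 + 0)² = -(-66)*(-1)² = -(-66) = -1*(-66) = 66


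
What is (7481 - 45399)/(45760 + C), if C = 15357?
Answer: -37918/61117 ≈ -0.62042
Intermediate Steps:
(7481 - 45399)/(45760 + C) = (7481 - 45399)/(45760 + 15357) = -37918/61117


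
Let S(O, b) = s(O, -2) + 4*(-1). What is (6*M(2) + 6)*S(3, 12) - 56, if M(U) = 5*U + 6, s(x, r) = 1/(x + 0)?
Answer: -430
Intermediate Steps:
s(x, r) = 1/x
M(U) = 6 + 5*U
S(O, b) = -4 + 1/O (S(O, b) = 1/O + 4*(-1) = 1/O - 4 = -4 + 1/O)
(6*M(2) + 6)*S(3, 12) - 56 = (6*(6 + 5*2) + 6)*(-4 + 1/3) - 56 = (6*(6 + 10) + 6)*(-4 + 1/3) - 56 = (6*16 + 6)*(-11/3) - 56 = (96 + 6)*(-11/3) - 56 = 102*(-11/3) - 56 = -374 - 56 = -430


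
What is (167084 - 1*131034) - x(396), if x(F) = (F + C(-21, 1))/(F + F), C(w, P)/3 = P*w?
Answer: 3172363/88 ≈ 36050.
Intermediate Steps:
C(w, P) = 3*P*w (C(w, P) = 3*(P*w) = 3*P*w)
x(F) = (-63 + F)/(2*F) (x(F) = (F + 3*1*(-21))/(F + F) = (F - 63)/((2*F)) = (-63 + F)*(1/(2*F)) = (-63 + F)/(2*F))
(167084 - 1*131034) - x(396) = (167084 - 1*131034) - (-63 + 396)/(2*396) = (167084 - 131034) - 333/(2*396) = 36050 - 1*37/88 = 36050 - 37/88 = 3172363/88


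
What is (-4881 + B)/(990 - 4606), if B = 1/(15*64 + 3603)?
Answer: 11136001/8249904 ≈ 1.3498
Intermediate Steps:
B = 1/4563 (B = 1/(960 + 3603) = 1/4563 ≈ 0.00021915)
(-4881 + B)/(990 - 4606) = (-4881 + 1/4563)/(990 - 4606) = -22272002/4563/(-3616) = -22272002/4563*(-1/3616) = 11136001/8249904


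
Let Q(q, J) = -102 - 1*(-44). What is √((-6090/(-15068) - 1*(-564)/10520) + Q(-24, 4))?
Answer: I*√1411982647901545/4953605 ≈ 7.5857*I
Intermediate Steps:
Q(q, J) = -58 (Q(q, J) = -102 + 44 = -58)
√((-6090/(-15068) - 1*(-564)/10520) + Q(-24, 4)) = √((-6090/(-15068) - 1*(-564)/10520) - 58) = √((-6090*(-1/15068) + 564*(1/10520)) - 58) = √((3045/7534 + 141/2630) - 58) = √(2267661/4953605 - 58) = √(-285041429/4953605) = I*√1411982647901545/4953605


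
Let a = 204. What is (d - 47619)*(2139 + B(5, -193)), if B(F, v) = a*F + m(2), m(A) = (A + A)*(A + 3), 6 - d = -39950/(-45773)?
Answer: -6928407331021/45773 ≈ -1.5136e+8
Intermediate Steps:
d = 234688/45773 (d = 6 - (-39950)/(-45773) = 6 - (-39950)*(-1)/45773 = 6 - 1*39950/45773 = 6 - 39950/45773 = 234688/45773 ≈ 5.1272)
m(A) = 2*A*(3 + A) (m(A) = (2*A)*(3 + A) = 2*A*(3 + A))
B(F, v) = 20 + 204*F (B(F, v) = 204*F + 2*2*(3 + 2) = 204*F + 2*2*5 = 204*F + 20 = 20 + 204*F)
(d - 47619)*(2139 + B(5, -193)) = (234688/45773 - 47619)*(2139 + (20 + 204*5)) = -2179429799*(2139 + (20 + 1020))/45773 = -2179429799*(2139 + 1040)/45773 = -2179429799/45773*3179 = -6928407331021/45773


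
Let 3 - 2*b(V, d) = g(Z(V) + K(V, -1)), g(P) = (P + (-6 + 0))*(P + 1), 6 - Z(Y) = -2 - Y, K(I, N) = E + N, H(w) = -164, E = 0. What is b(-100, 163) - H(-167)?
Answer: -8777/2 ≈ -4388.5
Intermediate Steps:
K(I, N) = N (K(I, N) = 0 + N = N)
Z(Y) = 8 + Y (Z(Y) = 6 - (-2 - Y) = 6 + (2 + Y) = 8 + Y)
g(P) = (1 + P)*(-6 + P) (g(P) = (P - 6)*(1 + P) = (-6 + P)*(1 + P) = (1 + P)*(-6 + P))
b(V, d) = 22 - (7 + V)²/2 + 5*V/2 (b(V, d) = 3/2 - (-6 + ((8 + V) - 1)² - 5*((8 + V) - 1))/2 = 3/2 - (-6 + (7 + V)² - 5*(7 + V))/2 = 3/2 - (-6 + (7 + V)² + (-35 - 5*V))/2 = 3/2 - (-41 + (7 + V)² - 5*V)/2 = 3/2 + (41/2 - (7 + V)²/2 + 5*V/2) = 22 - (7 + V)²/2 + 5*V/2)
b(-100, 163) - H(-167) = (22 - (7 - 100)²/2 + (5/2)*(-100)) - 1*(-164) = (22 - ½*(-93)² - 250) + 164 = (22 - ½*8649 - 250) + 164 = (22 - 8649/2 - 250) + 164 = -9105/2 + 164 = -8777/2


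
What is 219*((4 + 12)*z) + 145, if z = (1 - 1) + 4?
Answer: 14161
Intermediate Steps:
z = 4 (z = 0 + 4 = 4)
219*((4 + 12)*z) + 145 = 219*((4 + 12)*4) + 145 = 219*(16*4) + 145 = 219*64 + 145 = 14016 + 145 = 14161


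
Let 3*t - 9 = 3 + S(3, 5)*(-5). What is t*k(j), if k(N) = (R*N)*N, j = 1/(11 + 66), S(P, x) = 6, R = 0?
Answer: 0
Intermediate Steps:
t = -6 (t = 3 + (3 + 6*(-5))/3 = 3 + (3 - 30)/3 = 3 + (1/3)*(-27) = 3 - 9 = -6)
j = 1/77 ≈ 0.012987
k(N) = 0 (k(N) = (0*N)*N = 0*N = 0)
t*k(j) = -6*0 = 0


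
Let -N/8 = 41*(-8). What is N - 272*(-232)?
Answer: 65728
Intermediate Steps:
N = 2624 (N = -328*(-8) = -8*(-328) = 2624)
N - 272*(-232) = 2624 - 272*(-232) = 2624 + 63104 = 65728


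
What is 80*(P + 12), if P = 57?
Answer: 5520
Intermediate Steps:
80*(P + 12) = 80*(57 + 12) = 80*69 = 5520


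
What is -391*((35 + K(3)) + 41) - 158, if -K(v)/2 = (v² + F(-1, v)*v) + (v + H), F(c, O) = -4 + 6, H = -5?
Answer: -19708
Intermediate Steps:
F(c, O) = 2
K(v) = 10 - 6*v - 2*v² (K(v) = -2*((v² + 2*v) + (v - 5)) = -2*((v² + 2*v) + (-5 + v)) = -2*(-5 + v² + 3*v) = 10 - 6*v - 2*v²)
-391*((35 + K(3)) + 41) - 158 = -391*((35 + (10 - 6*3 - 2*3²)) + 41) - 158 = -391*((35 + (10 - 18 - 2*9)) + 41) - 158 = -391*((35 + (10 - 18 - 18)) + 41) - 158 = -391*((35 - 26) + 41) - 158 = -391*(9 + 41) - 158 = -391*50 - 158 = -19550 - 158 = -19708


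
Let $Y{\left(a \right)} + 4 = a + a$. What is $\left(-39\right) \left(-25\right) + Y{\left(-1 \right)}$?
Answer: $969$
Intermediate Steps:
$Y{\left(a \right)} = -4 + 2 a$ ($Y{\left(a \right)} = -4 + \left(a + a\right) = -4 + 2 a$)
$\left(-39\right) \left(-25\right) + Y{\left(-1 \right)} = \left(-39\right) \left(-25\right) + \left(-4 + 2 \left(-1\right)\right) = 975 - 6 = 969$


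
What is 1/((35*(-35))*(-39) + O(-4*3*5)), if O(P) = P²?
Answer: 1/51375 ≈ 1.9465e-5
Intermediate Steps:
1/((35*(-35))*(-39) + O(-4*3*5)) = 1/((35*(-35))*(-39) + (-4*3*5)²) = 1/(-1225*(-39) + (-12*5)²) = 1/(47775 + (-60)²) = 1/(47775 + 3600) = 1/51375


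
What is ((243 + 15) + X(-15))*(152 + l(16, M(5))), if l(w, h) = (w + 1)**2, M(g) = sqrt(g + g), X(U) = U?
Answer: 107163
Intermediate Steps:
M(g) = sqrt(2)*sqrt(g) (M(g) = sqrt(2*g) = sqrt(2)*sqrt(g))
l(w, h) = (1 + w)**2
((243 + 15) + X(-15))*(152 + l(16, M(5))) = ((243 + 15) - 15)*(152 + (1 + 16)**2) = (258 - 15)*(152 + 17**2) = 243*(152 + 289) = 243*441 = 107163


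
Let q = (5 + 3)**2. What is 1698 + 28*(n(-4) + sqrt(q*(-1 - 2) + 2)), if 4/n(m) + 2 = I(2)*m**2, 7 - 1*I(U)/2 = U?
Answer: 134198/79 + 28*I*sqrt(190) ≈ 1698.7 + 385.95*I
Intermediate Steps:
I(U) = 14 - 2*U
n(m) = 4/(-2 + 10*m**2) (n(m) = 4/(-2 + (14 - 2*2)*m**2) = 4/(-2 + (14 - 4)*m**2) = 4/(-2 + 10*m**2))
q = 64 (q = 8**2 = 64)
1698 + 28*(n(-4) + sqrt(q*(-1 - 2) + 2)) = 1698 + 28*(2/(-1 + 5*(-4)**2) + sqrt(64*(-1 - 2) + 2)) = 1698 + 28*(2/(-1 + 5*16) + sqrt(64*(-3) + 2)) = 1698 + 28*(2/(-1 + 80) + sqrt(-192 + 2)) = 1698 + 28*(2/79 + sqrt(-190)) = 1698 + 28*(2*(1/79) + I*sqrt(190)) = 1698 + 28*(2/79 + I*sqrt(190)) = 1698 + (56/79 + 28*I*sqrt(190)) = 134198/79 + 28*I*sqrt(190)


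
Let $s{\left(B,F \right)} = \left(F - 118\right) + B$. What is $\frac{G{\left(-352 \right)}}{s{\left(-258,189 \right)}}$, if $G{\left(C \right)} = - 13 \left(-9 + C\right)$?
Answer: $- \frac{4693}{187} \approx -25.096$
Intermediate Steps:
$G{\left(C \right)} = 117 - 13 C$
$s{\left(B,F \right)} = -118 + B + F$ ($s{\left(B,F \right)} = \left(-118 + F\right) + B = -118 + B + F$)
$\frac{G{\left(-352 \right)}}{s{\left(-258,189 \right)}} = \frac{117 - -4576}{-118 - 258 + 189} = \frac{117 + 4576}{-187} = 4693 \left(- \frac{1}{187}\right) = - \frac{4693}{187}$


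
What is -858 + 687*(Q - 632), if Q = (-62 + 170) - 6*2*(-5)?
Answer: -319626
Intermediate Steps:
Q = 168 (Q = 108 - 12*(-5) = 108 + 60 = 168)
-858 + 687*(Q - 632) = -858 + 687*(168 - 632) = -858 + 687*(-464) = -858 - 318768 = -319626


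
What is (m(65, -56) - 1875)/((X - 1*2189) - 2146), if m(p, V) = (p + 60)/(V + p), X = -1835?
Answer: 1675/5553 ≈ 0.30164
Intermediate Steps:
m(p, V) = (60 + p)/(V + p)
(m(65, -56) - 1875)/((X - 1*2189) - 2146) = ((60 + 65)/(-56 + 65) - 1875)/((-1835 - 1*2189) - 2146) = (125/9 - 1875)/((-1835 - 2189) - 2146) = ((1/9)*125 - 1875)/(-4024 - 2146) = (125/9 - 1875)/(-6170) = -16750/9*(-1/6170) = 1675/5553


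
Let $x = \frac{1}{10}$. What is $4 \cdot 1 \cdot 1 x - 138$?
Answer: $- \frac{688}{5} \approx -137.6$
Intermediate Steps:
$x = \frac{1}{10} \approx 0.1$
$4 \cdot 1 \cdot 1 x - 138 = 4 \cdot 1 \cdot 1 \cdot \frac{1}{10} - 138 = 4 \cdot 1 \cdot \frac{1}{10} - 138 = 4 \cdot \frac{1}{10} - 138 = \frac{2}{5} - 138 = - \frac{688}{5}$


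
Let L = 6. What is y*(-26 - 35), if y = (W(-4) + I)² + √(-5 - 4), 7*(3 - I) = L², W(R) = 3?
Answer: -2196/49 - 183*I ≈ -44.816 - 183.0*I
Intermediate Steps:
I = -15/7 (I = 3 - ⅐*6² = 3 - ⅐*36 = 3 - 36/7 = -15/7 ≈ -2.1429)
y = 36/49 + 3*I (y = (3 - 15/7)² + √(-5 - 4) = (6/7)² + √(-9) = 36/49 + 3*I ≈ 0.73469 + 3.0*I)
y*(-26 - 35) = (36/49 + 3*I)*(-26 - 35) = (36/49 + 3*I)*(-61) = -2196/49 - 183*I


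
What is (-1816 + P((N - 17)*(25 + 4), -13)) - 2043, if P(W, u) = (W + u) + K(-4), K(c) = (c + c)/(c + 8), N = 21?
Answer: -3758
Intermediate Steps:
K(c) = 2*c/(8 + c) (K(c) = (2*c)/(8 + c) = 2*c/(8 + c))
P(W, u) = -2 + W + u (P(W, u) = (W + u) + 2*(-4)/(8 - 4) = (W + u) + 2*(-4)/4 = (W + u) + 2*(-4)*(¼) = (W + u) - 2 = -2 + W + u)
(-1816 + P((N - 17)*(25 + 4), -13)) - 2043 = (-1816 + (-2 + (21 - 17)*(25 + 4) - 13)) - 2043 = (-1816 + (-2 + 4*29 - 13)) - 2043 = (-1816 + (-2 + 116 - 13)) - 2043 = (-1816 + 101) - 2043 = -1715 - 2043 = -3758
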